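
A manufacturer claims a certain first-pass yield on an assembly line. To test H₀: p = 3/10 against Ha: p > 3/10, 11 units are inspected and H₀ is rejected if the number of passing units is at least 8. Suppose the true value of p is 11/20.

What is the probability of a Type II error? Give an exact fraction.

Under the alternative p = 11/20, Y ~ Binomial(11, 11/20); β is the probability the test does not reject, P(Y < 8).
Summing C(11,j)·(11/20)^j·(9/20)^{11-j} for j = 0..7 gives 828290341647/1024000000000.

828290341647/1024000000000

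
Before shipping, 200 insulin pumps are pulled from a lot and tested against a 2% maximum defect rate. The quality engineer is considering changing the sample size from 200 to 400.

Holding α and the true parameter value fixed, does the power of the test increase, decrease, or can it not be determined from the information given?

More data shrinks sampling variability; the test statistic under Ha concentrates further from the null value, making rejection more likely.
Since power = 1 − β and β decreases, power increases.

It increases.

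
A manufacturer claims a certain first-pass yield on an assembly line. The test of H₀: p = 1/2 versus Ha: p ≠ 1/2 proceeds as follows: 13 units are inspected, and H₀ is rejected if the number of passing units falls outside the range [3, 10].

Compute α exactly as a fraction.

23/1024

α = P(S ≤ 2 or S ≥ 11 | p = 1/2), S ~ Binomial(13, 1/2).
Each tail has probability (1 + 13 + 78)/8192; doubling gives α = 184/8192 = 23/1024.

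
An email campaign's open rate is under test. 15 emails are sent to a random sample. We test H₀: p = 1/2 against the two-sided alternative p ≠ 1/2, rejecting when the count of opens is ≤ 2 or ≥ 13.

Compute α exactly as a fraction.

121/16384

α = P(Y ≤ 2 or Y ≥ 13 | p = 1/2), Y ~ Binomial(15, 1/2).
The two tails are symmetric, so α = 2·(1 + 15 + 105)/2^15 = 242/32768 = 121/16384.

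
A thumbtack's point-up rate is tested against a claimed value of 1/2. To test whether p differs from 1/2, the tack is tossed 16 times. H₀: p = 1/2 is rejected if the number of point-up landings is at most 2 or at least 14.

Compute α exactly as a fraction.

137/32768

The significance level is the null-hypothesis probability of the rejection region {≤2} ∪ {≥14}.
By symmetry, α = 2·P(S ≤ 2) = 2·(1 + 16 + 120)/65536 = 274/65536 = 137/32768.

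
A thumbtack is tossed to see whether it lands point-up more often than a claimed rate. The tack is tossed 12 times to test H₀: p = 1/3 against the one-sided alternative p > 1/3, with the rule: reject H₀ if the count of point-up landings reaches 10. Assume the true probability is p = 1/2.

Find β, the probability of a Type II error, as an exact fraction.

Under the alternative p = 1/2, K ~ Binomial(12, 1/2); β is the probability the test does not reject, P(K < 10).
Equivalently, β = 1 − P(K ≥ 10) = 4017/4096.

4017/4096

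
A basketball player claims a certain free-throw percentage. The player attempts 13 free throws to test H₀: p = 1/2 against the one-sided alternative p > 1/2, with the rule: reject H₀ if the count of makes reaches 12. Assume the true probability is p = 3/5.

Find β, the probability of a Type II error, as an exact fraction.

1205291336/1220703125

Under the alternative p = 3/5, X ~ Binomial(13, 3/5); β is the probability the test does not reject, P(X < 12).
Summing C(13,j)·(3/5)^j·(2/5)^{13-j} for j = 0..11 gives 1205291336/1220703125.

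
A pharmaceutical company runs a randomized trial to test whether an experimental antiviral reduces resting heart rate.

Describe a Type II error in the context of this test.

A Type II error would mean concluding that the drug has no effect on resting heart rate (or at least failing to establish that the drug reduces resting heart rate) when in fact the drug reduces resting heart rate.

With the conventional null hypothesis that the drug has no effect on resting heart rate:
A Type II error is failing to reject H₀ when H₀ is false.
Here that means concluding there is insufficient evidence that the drug works when actually the drug reduces resting heart rate.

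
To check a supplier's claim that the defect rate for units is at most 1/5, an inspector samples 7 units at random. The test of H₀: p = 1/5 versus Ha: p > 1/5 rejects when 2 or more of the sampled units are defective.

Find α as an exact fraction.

33069/78125

The significance level is the probability, assuming p = 1/5, of seeing 2 or more defectives in 7 draws.
Via the complement, α = 1 − Σ_{j=0}^{1} C(7,j)(1/5)^j(4/5)^{7-j} = 33069/78125.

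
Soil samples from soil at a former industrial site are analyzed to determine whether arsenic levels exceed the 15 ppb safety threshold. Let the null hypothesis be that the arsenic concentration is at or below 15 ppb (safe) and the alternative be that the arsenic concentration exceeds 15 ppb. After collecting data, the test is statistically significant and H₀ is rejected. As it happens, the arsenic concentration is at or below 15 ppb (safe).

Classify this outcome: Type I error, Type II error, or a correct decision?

Type I error

H₀ was rejected, but H₀ is actually true.
Rejecting a true null hypothesis is a Type I error (false positive).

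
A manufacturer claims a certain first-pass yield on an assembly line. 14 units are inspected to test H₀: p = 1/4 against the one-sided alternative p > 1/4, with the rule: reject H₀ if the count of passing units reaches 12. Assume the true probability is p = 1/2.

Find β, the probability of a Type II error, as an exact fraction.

8139/8192

Under the alternative p = 1/2, Y ~ Binomial(14, 1/2); β is the probability the test does not reject, P(Y < 12).
Adding the binomial probabilities P(Y=0)+…+P(Y=11) at p = 1/2 gives 8139/8192.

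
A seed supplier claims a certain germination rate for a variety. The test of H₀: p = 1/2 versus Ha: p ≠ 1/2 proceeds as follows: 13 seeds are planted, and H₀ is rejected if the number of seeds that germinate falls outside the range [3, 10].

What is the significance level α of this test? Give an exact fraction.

23/1024

α = P(S ≤ 2 or S ≥ 11 | p = 1/2), S ~ Binomial(13, 1/2).
The two tails are symmetric, so α = 2·(1 + 13 + 78)/2^13 = 184/8192 = 23/1024.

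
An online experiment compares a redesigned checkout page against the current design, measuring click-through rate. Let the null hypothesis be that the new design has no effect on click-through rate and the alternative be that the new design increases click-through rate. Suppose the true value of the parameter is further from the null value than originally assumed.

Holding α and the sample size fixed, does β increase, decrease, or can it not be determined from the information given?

A larger true effect moves the Ha sampling distribution further from the H₀ critical value, making rejection more likely when Ha is true.

It decreases.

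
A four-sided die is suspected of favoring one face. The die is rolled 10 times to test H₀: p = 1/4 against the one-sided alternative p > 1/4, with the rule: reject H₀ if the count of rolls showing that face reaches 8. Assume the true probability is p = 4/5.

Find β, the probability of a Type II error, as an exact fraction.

3146489/9765625

A Type II error is failing to reject when Ha holds: with p = 4/5, β = P(K ≤ 7).
Summing C(10,j)·(4/5)^j·(1/5)^{10-j} for j = 0..7 gives 3146489/9765625.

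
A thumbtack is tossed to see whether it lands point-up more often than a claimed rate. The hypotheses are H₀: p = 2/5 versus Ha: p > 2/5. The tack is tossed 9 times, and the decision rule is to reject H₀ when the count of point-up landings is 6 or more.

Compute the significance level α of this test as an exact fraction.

194048/1953125

The Type I error probability is α = P(K ≥ 6) computed under H₀, where K ~ Binomial(9, 2/5).
Summing C(9,j)(2/5)^j(3/5)^{9−j} for j = 6,…,9 gives 194048/1953125.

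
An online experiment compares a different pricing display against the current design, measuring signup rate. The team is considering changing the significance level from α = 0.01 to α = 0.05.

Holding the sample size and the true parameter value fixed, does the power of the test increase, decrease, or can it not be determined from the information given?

A larger α widens the rejection region, so when the alternative is true more outcomes lead to rejection — failing to reject becomes less likely.
Since power = 1 − β and β decreases, power increases.

It increases.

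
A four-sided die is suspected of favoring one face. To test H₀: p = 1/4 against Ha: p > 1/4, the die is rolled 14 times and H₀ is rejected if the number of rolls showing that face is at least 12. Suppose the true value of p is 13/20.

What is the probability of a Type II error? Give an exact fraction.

750447350803558569/819200000000000000

A Type II error is failing to reject when Ha holds: with p = 13/20, β = P(X ≤ 11).
Summing C(14,j)·(13/20)^j·(7/20)^{14-j} for j = 0..11 gives 750447350803558569/819200000000000000.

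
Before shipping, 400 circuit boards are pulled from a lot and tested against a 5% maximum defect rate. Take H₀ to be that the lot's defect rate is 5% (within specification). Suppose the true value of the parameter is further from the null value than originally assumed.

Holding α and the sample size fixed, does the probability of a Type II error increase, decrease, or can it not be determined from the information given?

The further the true parameter sits from the null value, the more of the Ha sampling distribution falls in the rejection region.

It decreases.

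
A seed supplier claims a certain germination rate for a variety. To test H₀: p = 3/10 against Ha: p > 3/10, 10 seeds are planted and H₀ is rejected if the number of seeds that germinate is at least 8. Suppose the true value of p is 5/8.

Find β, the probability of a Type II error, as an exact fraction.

211794831/268435456

β = P(fail to reject H₀ | Ha true) = P(K ≤ 7 | p = 5/8), K ~ Binomial(10, 5/8).
Equivalently, β = 1 − P(K ≥ 8) = 211794831/268435456.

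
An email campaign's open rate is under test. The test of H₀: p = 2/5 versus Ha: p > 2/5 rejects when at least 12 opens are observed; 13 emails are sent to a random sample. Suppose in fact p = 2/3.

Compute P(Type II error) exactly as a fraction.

β = P(fail to reject H₀ | Ha true) = P(S ≤ 11 | p = 2/3), S ~ Binomial(13, 2/3).
Equivalently, β = 1 − P(S ≥ 12) = 510961/531441.

510961/531441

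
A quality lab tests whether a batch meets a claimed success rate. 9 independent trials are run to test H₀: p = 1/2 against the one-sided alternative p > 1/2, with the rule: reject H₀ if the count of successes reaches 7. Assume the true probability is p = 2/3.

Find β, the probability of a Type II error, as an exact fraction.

Under the alternative p = 2/3, K ~ Binomial(9, 2/3); β is the probability the test does not reject, P(K < 7).
Equivalently, β = 1 − P(K ≥ 7) = 12259/19683.

12259/19683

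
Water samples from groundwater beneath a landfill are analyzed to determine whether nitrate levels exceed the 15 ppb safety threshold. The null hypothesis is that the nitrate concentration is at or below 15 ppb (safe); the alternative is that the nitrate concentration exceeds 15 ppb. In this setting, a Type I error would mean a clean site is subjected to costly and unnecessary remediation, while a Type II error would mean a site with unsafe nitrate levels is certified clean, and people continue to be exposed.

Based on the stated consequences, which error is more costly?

The Type II consequence (a site with unsafe nitrate levels is certified clean, and people continue to be exposed) is more severe than the Type I consequence (a clean site is subjected to costly and unnecessary remediation).

Type II error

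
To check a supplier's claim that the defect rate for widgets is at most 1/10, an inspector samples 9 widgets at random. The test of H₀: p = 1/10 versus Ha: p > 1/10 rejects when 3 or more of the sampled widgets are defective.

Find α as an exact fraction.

α = P(reject H₀ | H₀ true) = P(X ≥ 3 | p = 1/10), X ~ Binomial(9, 1/10).
α = 1 − P(X ≤ 2) = 1 − 473513931/500000000 = 26486069/500000000.

26486069/500000000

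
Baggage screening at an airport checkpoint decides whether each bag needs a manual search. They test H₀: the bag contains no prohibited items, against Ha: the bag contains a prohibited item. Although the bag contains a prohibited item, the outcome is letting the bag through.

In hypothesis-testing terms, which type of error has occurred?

Type II error

'Letting the bag through' corresponds to failing to reject H₀.
H₀ was not rejected but H₀ is false — a Type II error (false negative).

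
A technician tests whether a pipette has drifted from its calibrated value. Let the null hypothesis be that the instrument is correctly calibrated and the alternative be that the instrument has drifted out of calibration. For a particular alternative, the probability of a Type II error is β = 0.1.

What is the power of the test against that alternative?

0.9

Power = 1 − β = 1 − 0.1 = 0.9.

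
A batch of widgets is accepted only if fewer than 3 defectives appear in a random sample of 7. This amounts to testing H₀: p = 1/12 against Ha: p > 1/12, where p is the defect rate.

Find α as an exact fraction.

α = P(reject H₀ | H₀ true) = P(K ≥ 3 | p = 1/12), K ~ Binomial(7, 1/12).
Computing the lower-tail complement: 1 − 11756723/11943936 = 187213/11943936.

187213/11943936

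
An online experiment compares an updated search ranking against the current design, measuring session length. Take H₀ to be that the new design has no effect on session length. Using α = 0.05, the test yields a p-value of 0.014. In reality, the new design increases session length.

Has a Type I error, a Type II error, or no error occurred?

Since p = 0.014 < α = 0.05, H₀ is rejected.
H₀ is false (actually the new design increases session length).
The decision matches the true state — no error.

Neither — the decision is correct.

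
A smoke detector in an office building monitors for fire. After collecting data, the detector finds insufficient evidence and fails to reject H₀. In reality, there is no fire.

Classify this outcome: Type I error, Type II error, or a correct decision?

The conventional null hypothesis here is that there is no fire.
The test retained a true H₀ — the decision matches the true state.

No error (correct decision).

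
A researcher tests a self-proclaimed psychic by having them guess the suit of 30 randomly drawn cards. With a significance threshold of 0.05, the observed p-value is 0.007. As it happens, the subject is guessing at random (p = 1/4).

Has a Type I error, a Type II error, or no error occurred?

Type I error

The conventional null hypothesis is that the subject is guessing at random (p = 1/4).
Since p = 0.007 < α = 0.05, H₀ is rejected.
H₀ is true (actually the subject is guessing at random (p = 1/4)).
Rejecting a true H₀ is a Type I error.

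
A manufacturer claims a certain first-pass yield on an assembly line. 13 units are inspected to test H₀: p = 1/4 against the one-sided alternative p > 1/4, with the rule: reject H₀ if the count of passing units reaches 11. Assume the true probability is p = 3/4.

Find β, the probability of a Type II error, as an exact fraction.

Under the alternative p = 3/4, X ~ Binomial(13, 3/4); β is the probability the test does not reject, P(X < 11).
Summing C(13,j)·(3/4)^j·(1/4)^{13-j} for j = 0..10 gives 22394171/33554432.

22394171/33554432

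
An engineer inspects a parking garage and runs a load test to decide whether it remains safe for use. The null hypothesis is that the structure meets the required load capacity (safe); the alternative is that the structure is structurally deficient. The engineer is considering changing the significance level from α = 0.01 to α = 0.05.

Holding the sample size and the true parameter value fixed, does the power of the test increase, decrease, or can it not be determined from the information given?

Relaxing α lowers the evidence threshold; under Ha, outcomes that previously fell short now trigger rejection.
Since power = 1 − β and β decreases, power increases.

It increases.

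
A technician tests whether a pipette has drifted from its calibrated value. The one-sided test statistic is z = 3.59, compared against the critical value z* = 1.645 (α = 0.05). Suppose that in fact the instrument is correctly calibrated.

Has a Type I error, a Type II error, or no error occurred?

Type I error

The conventional null hypothesis is that the instrument is correctly calibrated.
Since z = 3.59 > z* = 1.645, H₀ is rejected.
H₀ is true (actually the instrument is correctly calibrated).
Rejecting a true H₀ is a Type I error.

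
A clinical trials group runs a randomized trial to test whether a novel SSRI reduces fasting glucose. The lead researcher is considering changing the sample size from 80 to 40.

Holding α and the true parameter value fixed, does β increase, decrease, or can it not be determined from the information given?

Reducing n widens both sampling distributions, so the test has less ability to distinguish Ha from H₀.

It increases.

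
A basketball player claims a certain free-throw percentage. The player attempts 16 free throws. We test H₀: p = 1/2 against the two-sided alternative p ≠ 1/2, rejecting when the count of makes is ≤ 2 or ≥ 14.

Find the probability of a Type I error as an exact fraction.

α = P(X ≤ 2 or X ≥ 14 | p = 1/2), X ~ Binomial(16, 1/2).
The two tails are symmetric, so α = 2·(1 + 16 + 120)/2^16 = 274/65536 = 137/32768.

137/32768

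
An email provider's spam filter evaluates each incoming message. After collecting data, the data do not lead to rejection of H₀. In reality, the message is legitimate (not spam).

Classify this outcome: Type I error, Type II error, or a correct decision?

No error (correct decision).

The conventional null hypothesis here is that the message is legitimate (not spam).
The test retained a true H₀ — the decision matches the true state.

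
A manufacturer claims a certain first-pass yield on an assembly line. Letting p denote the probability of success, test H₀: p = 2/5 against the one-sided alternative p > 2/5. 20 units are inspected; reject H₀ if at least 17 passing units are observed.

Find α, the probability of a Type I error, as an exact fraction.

4515168256/95367431640625

The Type I error probability is α = P(S ≥ 17) computed under H₀, where S ~ Binomial(20, 2/5).
P(S ≥ 17) = Σ_{j=17}^{20} C(20,j)·(2/5)^j·(3/5)^{20-j} = 4515168256/95367431640625.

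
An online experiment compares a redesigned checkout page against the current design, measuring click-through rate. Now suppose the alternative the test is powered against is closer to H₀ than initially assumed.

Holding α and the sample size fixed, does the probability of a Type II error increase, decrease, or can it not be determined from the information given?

A smaller departure from H₀ means the test statistic under Ha is distributed closer to where it would be under H₀; rejection becomes less likely.

It increases.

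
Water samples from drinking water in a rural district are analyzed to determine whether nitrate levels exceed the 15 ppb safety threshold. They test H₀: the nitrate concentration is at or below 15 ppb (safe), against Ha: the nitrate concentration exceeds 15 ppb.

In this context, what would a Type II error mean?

A Type II error is failing to reject H₀ when H₀ is false.
Here that means certifying the site as safe when actually the nitrate concentration exceeds 15 ppb.

A Type II error would mean concluding that the nitrate concentration is at or below 15 ppb (safe) (or at least failing to establish that the nitrate concentration exceeds 15 ppb) when in fact the nitrate concentration exceeds 15 ppb.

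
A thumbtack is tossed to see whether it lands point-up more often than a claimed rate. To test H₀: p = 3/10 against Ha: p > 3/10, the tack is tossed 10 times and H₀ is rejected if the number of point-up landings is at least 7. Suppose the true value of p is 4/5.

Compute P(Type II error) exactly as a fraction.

1180409/9765625

Under the alternative p = 4/5, K ~ Binomial(10, 4/5); β is the probability the test does not reject, P(K < 7).
Adding the binomial probabilities P(K=0)+…+P(K=6) at p = 4/5 gives 1180409/9765625.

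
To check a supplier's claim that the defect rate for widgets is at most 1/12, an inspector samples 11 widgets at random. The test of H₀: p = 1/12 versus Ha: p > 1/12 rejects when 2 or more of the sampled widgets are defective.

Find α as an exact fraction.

86192514733/371504185344

The significance level is the probability, assuming p = 1/12, of seeing 2 or more defectives in 11 draws.
α = 1 − P(S ≤ 1) = 1 − 285311670611/371504185344 = 86192514733/371504185344.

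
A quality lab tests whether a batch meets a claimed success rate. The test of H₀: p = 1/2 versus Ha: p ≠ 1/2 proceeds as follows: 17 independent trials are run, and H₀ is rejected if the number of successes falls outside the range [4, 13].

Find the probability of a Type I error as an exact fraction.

The significance level is the null-hypothesis probability of the rejection region {≤3} ∪ {≥14}.
The two tails are symmetric, so α = 2·(1 + 17 + 136 + 680)/2^17 = 1668/131072 = 417/32768.

417/32768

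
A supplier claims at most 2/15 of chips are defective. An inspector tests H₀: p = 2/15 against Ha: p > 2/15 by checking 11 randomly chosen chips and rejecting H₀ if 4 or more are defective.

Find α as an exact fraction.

α = P(reject H₀ | H₀ true) = P(K ≥ 4 | p = 2/15), K ~ Binomial(11, 2/15).
Via the complement, α = 1 − Σ_{j=0}^{3} C(11,j)(2/15)^j(13/15)^{11-j} = 27663615392/576650390625.

27663615392/576650390625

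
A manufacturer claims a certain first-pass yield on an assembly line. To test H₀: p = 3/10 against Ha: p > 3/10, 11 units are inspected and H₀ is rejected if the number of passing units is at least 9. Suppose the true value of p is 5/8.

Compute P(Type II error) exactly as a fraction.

7252043967/8589934592

β = P(fail to reject H₀ | Ha true) = P(Y ≤ 8 | p = 5/8), Y ~ Binomial(11, 5/8).
Adding the binomial probabilities P(Y=0)+…+P(Y=8) at p = 5/8 gives 7252043967/8589934592.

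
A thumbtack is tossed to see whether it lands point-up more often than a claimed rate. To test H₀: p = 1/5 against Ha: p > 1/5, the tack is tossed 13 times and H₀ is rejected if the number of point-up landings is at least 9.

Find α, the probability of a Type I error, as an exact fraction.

Under H₀, K ~ Binomial(13, 1/5), and α = P(K ≥ 9).
Adding the binomial terms for j = 9 through 13 with p = 1/5 yields 40529/244140625.

40529/244140625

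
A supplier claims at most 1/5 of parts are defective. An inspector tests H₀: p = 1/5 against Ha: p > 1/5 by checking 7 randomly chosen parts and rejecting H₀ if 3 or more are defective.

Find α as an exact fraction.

2313/15625

α = P(reject H₀ | H₀ true) = P(X ≥ 3 | p = 1/5), X ~ Binomial(7, 1/5).
α = 1 − P(X ≤ 2) = 1 − 13312/15625 = 2313/15625.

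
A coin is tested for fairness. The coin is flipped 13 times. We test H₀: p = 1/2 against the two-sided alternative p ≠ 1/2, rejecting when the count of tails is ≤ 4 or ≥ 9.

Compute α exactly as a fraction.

1093/4096

The significance level is the null-hypothesis probability of the rejection region {≤4} ∪ {≥9}.
By symmetry, α = 2·P(S ≤ 4) = 2·(1 + 13 + 78 + 286 + 715)/8192 = 2186/8192 = 1093/4096.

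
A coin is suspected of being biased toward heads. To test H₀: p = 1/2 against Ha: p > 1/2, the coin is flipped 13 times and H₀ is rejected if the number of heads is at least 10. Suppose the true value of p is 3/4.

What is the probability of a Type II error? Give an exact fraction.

3487541/8388608

Under the alternative p = 3/4, Y ~ Binomial(13, 3/4); β is the probability the test does not reject, P(Y < 10).
Summing C(13,j)·(3/4)^j·(1/4)^{13-j} for j = 0..9 gives 3487541/8388608.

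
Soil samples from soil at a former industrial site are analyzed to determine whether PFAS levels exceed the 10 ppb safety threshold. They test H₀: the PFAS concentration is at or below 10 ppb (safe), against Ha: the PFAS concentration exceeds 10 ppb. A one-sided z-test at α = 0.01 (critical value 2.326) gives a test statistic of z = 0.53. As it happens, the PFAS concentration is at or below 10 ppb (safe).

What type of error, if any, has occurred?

No error — this is a correct decision.

Since z = 0.53 ≤ z* = 2.326, H₀ is not rejected.
H₀ is true (actually the PFAS concentration is at or below 10 ppb (safe)).
The decision matches the true state — no error.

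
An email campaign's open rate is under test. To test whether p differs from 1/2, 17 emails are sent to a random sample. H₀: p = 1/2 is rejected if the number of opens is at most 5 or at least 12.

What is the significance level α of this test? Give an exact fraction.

4701/32768

The significance level is the null-hypothesis probability of the rejection region {≤5} ∪ {≥12}.
The two tails are symmetric, so α = 2·(1 + 17 + 136 + 680 + 2380 + 6188)/2^17 = 18804/131072 = 4701/32768.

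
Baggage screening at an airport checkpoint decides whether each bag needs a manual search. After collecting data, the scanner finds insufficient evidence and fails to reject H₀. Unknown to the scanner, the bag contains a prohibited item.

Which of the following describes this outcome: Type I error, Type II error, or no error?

Type II error

The conventional null hypothesis here is that the bag contains no prohibited items.
H₀ was not rejected, but H₀ is actually false.
Failing to reject a false null hypothesis is a Type II error (false negative).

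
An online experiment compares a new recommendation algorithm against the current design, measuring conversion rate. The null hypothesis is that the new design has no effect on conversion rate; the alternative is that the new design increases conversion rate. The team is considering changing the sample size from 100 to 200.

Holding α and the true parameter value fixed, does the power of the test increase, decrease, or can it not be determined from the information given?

It increases.

Increasing n separates the H₀ and Ha sampling distributions, so under Ha fewer outcomes land in the acceptance region.
Since power = 1 − β and β decreases, power increases.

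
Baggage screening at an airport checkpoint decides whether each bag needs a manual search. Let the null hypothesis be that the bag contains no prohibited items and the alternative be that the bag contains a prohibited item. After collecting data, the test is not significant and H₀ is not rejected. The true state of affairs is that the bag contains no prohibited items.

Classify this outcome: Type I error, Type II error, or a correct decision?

The test retained a true H₀ — the decision matches the true state.

Neither — the decision is correct.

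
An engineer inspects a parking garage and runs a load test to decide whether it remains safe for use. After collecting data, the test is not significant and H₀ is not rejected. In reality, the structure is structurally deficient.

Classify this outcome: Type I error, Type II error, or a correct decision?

Type II error

The conventional null hypothesis here is that the structure meets the required load capacity (safe).
H₀ was not rejected, but H₀ is actually false.
Failing to reject a false null hypothesis is a Type II error (false negative).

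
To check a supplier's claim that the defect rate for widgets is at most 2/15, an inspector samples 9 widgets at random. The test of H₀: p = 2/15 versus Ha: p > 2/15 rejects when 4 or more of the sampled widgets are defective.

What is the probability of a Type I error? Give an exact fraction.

876304928/38443359375

Under H₀, X ~ Binomial(9, 2/15); the Type I error rate is P(X ≥ 4).
Via the complement, α = 1 − Σ_{j=0}^{3} C(9,j)(2/15)^j(13/15)^{9-j} = 876304928/38443359375.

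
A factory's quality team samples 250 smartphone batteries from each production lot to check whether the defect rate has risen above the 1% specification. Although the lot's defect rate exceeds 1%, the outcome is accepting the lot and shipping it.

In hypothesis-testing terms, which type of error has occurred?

Type II error

The null hypothesis here is that the lot's defect rate is 1% (within specification).
'Accepting the lot and shipping it' corresponds to failing to reject H₀.
H₀ was not rejected but H₀ is false — a Type II error (false negative).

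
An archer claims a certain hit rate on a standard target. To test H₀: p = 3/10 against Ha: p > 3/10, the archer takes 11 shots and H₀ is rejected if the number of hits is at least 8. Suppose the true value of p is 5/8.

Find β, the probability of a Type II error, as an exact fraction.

Under the alternative p = 5/8, Y ~ Binomial(11, 5/8); β is the probability the test does not reject, P(Y < 8).
Summing C(11,j)·(5/8)^j·(3/8)^{11-j} for j = 0..7 gives 688976199/1073741824.

688976199/1073741824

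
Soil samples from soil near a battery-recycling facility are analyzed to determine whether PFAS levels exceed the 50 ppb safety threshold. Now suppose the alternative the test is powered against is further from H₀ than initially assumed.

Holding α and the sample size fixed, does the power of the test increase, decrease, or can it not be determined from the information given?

It increases.

A larger true effect moves the Ha sampling distribution further from the H₀ critical value, making rejection more likely when Ha is true.
Since power = 1 − β and β decreases, power increases.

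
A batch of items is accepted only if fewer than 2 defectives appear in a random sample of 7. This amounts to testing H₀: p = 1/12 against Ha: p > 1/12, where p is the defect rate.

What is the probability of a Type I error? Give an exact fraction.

The significance level is the probability, assuming p = 1/12, of seeing 2 or more defectives in 7 draws.
α = 1 − P(K ≤ 1) = 1 − 1771561/1990656 = 219095/1990656.

219095/1990656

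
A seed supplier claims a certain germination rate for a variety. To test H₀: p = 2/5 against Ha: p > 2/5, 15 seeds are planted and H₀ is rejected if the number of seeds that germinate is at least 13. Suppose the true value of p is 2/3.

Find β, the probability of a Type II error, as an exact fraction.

13210219/14348907

A Type II error is failing to reject when Ha holds: with p = 2/3, β = P(Y ≤ 12).
Adding the binomial probabilities P(Y=0)+…+P(Y=12) at p = 2/3 gives 13210219/14348907.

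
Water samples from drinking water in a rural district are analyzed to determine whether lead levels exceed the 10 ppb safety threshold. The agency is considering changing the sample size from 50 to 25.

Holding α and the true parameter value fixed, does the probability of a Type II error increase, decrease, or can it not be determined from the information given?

With less data the test statistic is noisier; under Ha, more outcomes land inside the acceptance region.

It increases.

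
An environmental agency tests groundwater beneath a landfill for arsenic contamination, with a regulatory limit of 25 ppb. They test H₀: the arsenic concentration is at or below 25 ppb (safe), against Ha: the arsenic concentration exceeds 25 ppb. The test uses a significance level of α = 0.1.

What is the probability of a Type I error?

0.1

The significance level α is, by definition, the probability of a Type I error — P(reject H₀ | H₀ true).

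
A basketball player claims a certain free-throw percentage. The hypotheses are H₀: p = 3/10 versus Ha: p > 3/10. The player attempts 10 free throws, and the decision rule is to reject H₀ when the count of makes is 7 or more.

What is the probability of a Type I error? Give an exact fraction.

α = P(reject H₀ | H₀ true) = P(Y ≥ 7 | p = 3/10), with Y ~ Binomial(10, 3/10).
Adding the binomial terms for j = 7 through 10 with p = 3/10 yields 6620049/625000000.

6620049/625000000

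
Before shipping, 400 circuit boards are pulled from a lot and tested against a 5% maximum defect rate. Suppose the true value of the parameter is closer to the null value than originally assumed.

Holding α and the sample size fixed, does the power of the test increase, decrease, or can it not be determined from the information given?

A smaller departure from H₀ means the test statistic under Ha is distributed closer to where it would be under H₀; rejection becomes less likely.
Since power = 1 − β and β increases, power decreases.

It decreases.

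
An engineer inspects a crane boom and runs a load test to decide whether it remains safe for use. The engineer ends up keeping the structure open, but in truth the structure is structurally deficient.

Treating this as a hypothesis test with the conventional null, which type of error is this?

Type II error

The null hypothesis here is that the structure meets the required load capacity (safe).
'Keeping the structure open' corresponds to failing to reject H₀.
H₀ was not rejected but H₀ is false — a Type II error (false negative).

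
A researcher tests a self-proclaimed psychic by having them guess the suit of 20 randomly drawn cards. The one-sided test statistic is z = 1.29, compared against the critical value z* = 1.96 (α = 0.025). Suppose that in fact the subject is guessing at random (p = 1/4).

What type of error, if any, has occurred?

The conventional null hypothesis is that the subject is guessing at random (p = 1/4).
Since z = 1.29 ≤ z* = 1.96, H₀ is not rejected.
H₀ is true (actually the subject is guessing at random (p = 1/4)).
The decision matches the true state — no error.

No error — this is a correct decision.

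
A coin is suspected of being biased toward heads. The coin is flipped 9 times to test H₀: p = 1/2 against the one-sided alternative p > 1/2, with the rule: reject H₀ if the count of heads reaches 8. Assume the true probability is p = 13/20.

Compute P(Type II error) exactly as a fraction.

112501116301/128000000000

A Type II error is failing to reject when Ha holds: with p = 13/20, β = P(X ≤ 7).
Equivalently, β = 1 − P(X ≥ 8) = 112501116301/128000000000.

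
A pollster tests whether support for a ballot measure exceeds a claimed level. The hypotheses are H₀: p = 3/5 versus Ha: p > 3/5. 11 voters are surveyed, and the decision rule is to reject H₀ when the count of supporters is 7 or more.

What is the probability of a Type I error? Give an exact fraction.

5202873/9765625

The Type I error probability is α = P(S ≥ 7) computed under H₀, where S ~ Binomial(11, 3/5).
P(S ≥ 7) = Σ_{j=7}^{11} C(11,j)·(3/5)^j·(2/5)^{11-j} = 5202873/9765625.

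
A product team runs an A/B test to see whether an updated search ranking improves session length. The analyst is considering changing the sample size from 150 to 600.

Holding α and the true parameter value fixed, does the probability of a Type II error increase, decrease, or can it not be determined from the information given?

It decreases.

More data shrinks sampling variability; the test statistic under Ha concentrates further from the null value, making rejection more likely.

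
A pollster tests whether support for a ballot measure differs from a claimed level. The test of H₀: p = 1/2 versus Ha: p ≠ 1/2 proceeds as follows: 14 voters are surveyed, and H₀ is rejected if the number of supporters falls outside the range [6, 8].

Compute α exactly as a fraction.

The significance level is the null-hypothesis probability of the rejection region {≤5} ∪ {≥9}.
Each tail has probability (1 + 14 + 91 + 364 + 1001 + 2002)/16384; doubling gives α = 6946/16384 = 3473/8192.

3473/8192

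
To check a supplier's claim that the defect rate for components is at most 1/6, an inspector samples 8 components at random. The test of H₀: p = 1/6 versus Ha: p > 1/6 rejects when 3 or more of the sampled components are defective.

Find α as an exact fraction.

The significance level is the probability, assuming p = 1/6, of seeing 3 or more defectives in 8 draws.
Computing the lower-tail complement: 1 − 484375/559872 = 75497/559872.

75497/559872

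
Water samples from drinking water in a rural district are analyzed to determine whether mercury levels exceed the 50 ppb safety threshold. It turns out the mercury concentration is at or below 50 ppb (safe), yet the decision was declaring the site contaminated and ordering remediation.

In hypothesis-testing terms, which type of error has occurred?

Type I error

The null hypothesis here is that the mercury concentration is at or below 50 ppb (safe).
'Declaring the site contaminated and ordering remediation' corresponds to rejecting H₀.
H₀ was rejected but H₀ is true — a Type I error (false positive).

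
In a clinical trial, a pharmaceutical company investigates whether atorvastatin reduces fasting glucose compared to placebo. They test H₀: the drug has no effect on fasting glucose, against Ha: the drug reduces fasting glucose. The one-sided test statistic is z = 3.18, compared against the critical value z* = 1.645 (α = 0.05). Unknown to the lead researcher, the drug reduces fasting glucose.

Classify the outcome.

Since z = 3.18 > z* = 1.645, H₀ is rejected.
H₀ is false (actually the drug reduces fasting glucose).
The decision matches the true state — no error.

No error — this is a correct decision.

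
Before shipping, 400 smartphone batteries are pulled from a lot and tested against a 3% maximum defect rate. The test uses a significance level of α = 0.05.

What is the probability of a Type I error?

0.05

The significance level α is, by definition, the probability of a Type I error — P(reject H₀ | H₀ true).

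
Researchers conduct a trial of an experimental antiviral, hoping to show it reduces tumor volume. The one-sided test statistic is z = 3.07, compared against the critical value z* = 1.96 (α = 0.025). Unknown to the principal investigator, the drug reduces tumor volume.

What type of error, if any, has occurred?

The conventional null hypothesis is that the drug has no effect on tumor volume.
Since z = 3.07 > z* = 1.96, H₀ is rejected.
H₀ is false (actually the drug reduces tumor volume).
The decision matches the true state — no error.

No error — this is a correct decision.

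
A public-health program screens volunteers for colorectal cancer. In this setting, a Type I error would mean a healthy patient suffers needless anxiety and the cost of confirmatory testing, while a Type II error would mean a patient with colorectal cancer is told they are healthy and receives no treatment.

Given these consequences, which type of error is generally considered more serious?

The Type II consequence (a patient with colorectal cancer is told they are healthy and receives no treatment) is more severe than the Type I consequence (a healthy patient suffers needless anxiety and the cost of confirmatory testing).

Type II error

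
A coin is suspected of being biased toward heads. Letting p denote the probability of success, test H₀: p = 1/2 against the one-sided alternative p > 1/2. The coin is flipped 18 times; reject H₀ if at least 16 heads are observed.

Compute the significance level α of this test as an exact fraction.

The Type I error probability is α = P(X ≥ 16) computed under H₀, where X ~ Binomial(18, 1/2).
Summing the upper tail: (153 + 18 + 1) / 2^18 = 172/262144 = 43/65536.

43/65536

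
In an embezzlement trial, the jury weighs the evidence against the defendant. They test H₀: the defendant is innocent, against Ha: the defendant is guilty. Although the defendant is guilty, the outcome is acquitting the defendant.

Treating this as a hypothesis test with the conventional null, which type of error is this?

'Acquitting the defendant' corresponds to failing to reject H₀.
H₀ was not rejected but H₀ is false — a Type II error (false negative).

Type II error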